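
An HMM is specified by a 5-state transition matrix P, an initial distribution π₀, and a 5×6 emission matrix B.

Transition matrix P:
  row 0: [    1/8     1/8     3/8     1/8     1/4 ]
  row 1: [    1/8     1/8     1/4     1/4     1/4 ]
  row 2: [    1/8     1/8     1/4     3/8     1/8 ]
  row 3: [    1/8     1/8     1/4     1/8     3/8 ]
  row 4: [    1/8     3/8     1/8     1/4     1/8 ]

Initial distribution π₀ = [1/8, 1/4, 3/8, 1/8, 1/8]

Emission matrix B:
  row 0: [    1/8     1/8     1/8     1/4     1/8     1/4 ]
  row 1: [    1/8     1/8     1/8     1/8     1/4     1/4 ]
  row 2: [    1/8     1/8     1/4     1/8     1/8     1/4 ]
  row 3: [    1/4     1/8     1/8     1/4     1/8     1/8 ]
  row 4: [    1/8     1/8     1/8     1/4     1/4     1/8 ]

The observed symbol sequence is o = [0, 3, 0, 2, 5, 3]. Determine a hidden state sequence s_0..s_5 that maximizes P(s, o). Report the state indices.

path = [3, 4, 3, 2, 2, 3]

t=0: δ = [1.562e-02, 3.125e-02, 4.688e-02, 3.125e-02, 1.562e-02]  (obs o_0=0)
t=1: δ = [1.465e-03, 7.324e-04, 1.465e-03, 4.395e-03, 2.930e-03]  ψ = [2, 2, 2, 2, 3]  (obs o_1=3)
t=2: δ = [6.866e-05, 1.373e-04, 1.373e-04, 1.831e-04, 2.060e-04]  ψ = [3, 4, 3, 4, 3]  (obs o_2=0)
t=3: δ = [3.219e-06, 9.656e-06, 1.144e-05, 6.437e-06, 8.583e-06]  ψ = [4, 4, 3, 2, 3]  (obs o_3=2)
t=4: δ = [3.576e-07, 8.047e-07, 7.153e-07, 5.364e-07, 3.017e-07]  ψ = [2, 4, 2, 2, 1]  (obs o_4=5)
t=5: δ = [2.515e-08, 1.414e-08, 2.515e-08, 6.706e-08, 5.029e-08]  ψ = [1, 4, 1, 2, 1]  (obs o_5=3)
backtrack: best end state = 3; path = [3, 4, 3, 2, 2, 3]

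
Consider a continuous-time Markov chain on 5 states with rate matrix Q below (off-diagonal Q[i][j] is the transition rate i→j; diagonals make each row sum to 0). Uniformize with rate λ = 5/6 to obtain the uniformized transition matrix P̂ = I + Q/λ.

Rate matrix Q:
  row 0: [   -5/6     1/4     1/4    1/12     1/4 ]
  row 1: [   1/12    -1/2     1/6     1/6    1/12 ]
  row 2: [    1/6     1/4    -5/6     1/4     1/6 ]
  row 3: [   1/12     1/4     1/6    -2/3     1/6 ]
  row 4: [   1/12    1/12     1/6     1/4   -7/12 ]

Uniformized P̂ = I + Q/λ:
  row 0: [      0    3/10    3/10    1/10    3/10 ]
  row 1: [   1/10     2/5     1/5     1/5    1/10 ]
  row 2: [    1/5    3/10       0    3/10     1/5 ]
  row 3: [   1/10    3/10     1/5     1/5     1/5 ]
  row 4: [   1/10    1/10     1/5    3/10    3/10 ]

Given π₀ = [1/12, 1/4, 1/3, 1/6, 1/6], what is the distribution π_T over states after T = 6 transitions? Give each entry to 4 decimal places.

t=0: π = [0.0833, 0.2500, 0.3333, 0.1667, 0.1667]
t=1: π = [0.1250, 0.2917, 0.1417, 0.2417, 0.2000]
t=2: π = [0.1017, 0.2892, 0.1842, 0.2217, 0.2033]
t=3: π = [0.1083, 0.2883, 0.1733, 0.2286, 0.2016]
t=4: π = [0.1065, 0.2885, 0.1762, 0.2267, 0.2022]
t=5: π = [0.1070, 0.2884, 0.1754, 0.2272, 0.2020]
t=6: π = [0.1068, 0.2884, 0.1756, 0.2270, 0.2021]

π = [0.1068, 0.2884, 0.1756, 0.2270, 0.2021]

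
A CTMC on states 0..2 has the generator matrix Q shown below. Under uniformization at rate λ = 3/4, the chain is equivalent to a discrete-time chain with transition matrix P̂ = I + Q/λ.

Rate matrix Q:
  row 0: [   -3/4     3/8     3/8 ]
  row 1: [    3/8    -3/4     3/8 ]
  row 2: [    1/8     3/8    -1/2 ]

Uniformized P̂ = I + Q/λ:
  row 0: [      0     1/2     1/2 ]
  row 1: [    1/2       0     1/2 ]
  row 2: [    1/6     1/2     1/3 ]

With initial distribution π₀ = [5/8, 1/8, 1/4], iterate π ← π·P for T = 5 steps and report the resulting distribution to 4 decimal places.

π = [0.2316, 0.3398, 0.4286]

t=0: π = [0.6250, 0.1250, 0.2500]
t=1: π = [0.1042, 0.4375, 0.4583]
t=2: π = [0.2951, 0.2813, 0.4236]
t=3: π = [0.2112, 0.3594, 0.4294]
t=4: π = [0.2513, 0.3203, 0.4284]
t=5: π = [0.2316, 0.3398, 0.4286]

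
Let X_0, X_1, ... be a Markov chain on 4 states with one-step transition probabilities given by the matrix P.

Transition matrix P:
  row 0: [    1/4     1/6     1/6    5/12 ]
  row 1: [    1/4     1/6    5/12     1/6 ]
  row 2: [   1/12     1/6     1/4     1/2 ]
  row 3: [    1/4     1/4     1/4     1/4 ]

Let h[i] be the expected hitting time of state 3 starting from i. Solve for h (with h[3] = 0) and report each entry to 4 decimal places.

h = [2.5385, 3.1154, 2.3077, 0.0000]

First-step conditioning: h[3] = 0; for i ≠ 3, h[i] = 1 + Σ_k P[i][k]·h[k].
  h[0] = 1 + 1/4·h[0] + 1/6·h[1] + 1/6·h[2]
  h[1] = 1 + 1/4·h[0] + 1/6·h[1] + 5/12·h[2]
  h[2] = 1 + 1/12·h[0] + 1/6·h[1] + 1/4·h[2]
Solving the 3×3 linear system over states ≠ 3 gives exactly h = [33/13, 81/26, 30/13, 0] (h[3] = 0 is the target).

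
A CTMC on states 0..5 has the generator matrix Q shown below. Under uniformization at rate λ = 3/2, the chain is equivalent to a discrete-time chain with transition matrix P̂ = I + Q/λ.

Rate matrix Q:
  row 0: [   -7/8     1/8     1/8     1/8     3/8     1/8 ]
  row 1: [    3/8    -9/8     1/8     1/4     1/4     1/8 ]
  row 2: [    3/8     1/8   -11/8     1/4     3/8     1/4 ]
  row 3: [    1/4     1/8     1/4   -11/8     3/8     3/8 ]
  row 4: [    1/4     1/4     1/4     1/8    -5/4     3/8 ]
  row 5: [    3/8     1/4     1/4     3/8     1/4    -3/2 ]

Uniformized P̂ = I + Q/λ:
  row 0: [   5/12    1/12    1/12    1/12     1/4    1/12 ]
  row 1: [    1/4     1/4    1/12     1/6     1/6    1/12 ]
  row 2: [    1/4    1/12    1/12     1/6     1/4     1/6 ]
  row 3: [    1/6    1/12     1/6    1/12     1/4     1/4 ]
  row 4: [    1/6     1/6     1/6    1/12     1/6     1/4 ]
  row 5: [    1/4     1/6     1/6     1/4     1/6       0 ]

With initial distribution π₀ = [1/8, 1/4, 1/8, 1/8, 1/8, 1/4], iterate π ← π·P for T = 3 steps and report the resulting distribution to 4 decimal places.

t=0: π = [0.1250, 0.2500, 0.1250, 0.1250, 0.1250, 0.2500]
t=1: π = [0.2500, 0.1563, 0.1250, 0.1563, 0.1979, 0.1146]
t=2: π = [0.2622, 0.1354, 0.1224, 0.1259, 0.2109, 0.1432]
t=3: π = [0.2656, 0.1354, 0.1233, 0.1287, 0.2092, 0.1377]

π = [0.2656, 0.1354, 0.1233, 0.1287, 0.2092, 0.1377]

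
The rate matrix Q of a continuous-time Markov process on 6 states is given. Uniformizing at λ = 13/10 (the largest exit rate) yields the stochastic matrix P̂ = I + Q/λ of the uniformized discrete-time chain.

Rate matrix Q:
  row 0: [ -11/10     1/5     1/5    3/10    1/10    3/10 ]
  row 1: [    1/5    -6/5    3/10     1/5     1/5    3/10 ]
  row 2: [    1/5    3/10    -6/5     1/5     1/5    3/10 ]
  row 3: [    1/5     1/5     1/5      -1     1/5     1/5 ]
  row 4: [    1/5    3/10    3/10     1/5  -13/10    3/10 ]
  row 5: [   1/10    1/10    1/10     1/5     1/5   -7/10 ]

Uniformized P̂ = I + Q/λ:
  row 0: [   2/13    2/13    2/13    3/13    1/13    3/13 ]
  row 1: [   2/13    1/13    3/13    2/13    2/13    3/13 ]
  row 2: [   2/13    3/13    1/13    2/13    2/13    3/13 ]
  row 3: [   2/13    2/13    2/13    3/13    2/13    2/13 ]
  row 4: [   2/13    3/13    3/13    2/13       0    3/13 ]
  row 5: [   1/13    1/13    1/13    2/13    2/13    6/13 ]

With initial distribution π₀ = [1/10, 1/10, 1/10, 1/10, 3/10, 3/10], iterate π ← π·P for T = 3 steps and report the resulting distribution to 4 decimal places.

t=0: π = [0.1000, 0.1000, 0.1000, 0.1000, 0.3000, 0.3000]
t=1: π = [0.1308, 0.1538, 0.1538, 0.1692, 0.1000, 0.2923]
t=2: π = [0.1314, 0.1391, 0.1391, 0.1769, 0.1284, 0.2852]
t=3: π = [0.1319, 0.1418, 0.1418, 0.1776, 0.1240, 0.2830]

π = [0.1319, 0.1418, 0.1418, 0.1776, 0.1240, 0.2830]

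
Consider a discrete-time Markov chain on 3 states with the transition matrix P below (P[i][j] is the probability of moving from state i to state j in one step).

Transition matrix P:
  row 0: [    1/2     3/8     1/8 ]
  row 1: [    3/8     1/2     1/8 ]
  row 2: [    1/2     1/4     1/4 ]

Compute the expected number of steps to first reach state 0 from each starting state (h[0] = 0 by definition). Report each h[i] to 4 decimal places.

First-step conditioning: h[0] = 0; for i ≠ 0, h[i] = 1 + Σ_k P[i][k]·h[k].
  h[1] = 1 + 1/2·h[1] + 1/8·h[2]
  h[2] = 1 + 1/4·h[1] + 1/4·h[2]
Solving the 2×2 linear system over states ≠ 0 gives exactly h = [0, 28/11, 24/11] (h[0] = 0 is the target).

h = [0.0000, 2.5455, 2.1818]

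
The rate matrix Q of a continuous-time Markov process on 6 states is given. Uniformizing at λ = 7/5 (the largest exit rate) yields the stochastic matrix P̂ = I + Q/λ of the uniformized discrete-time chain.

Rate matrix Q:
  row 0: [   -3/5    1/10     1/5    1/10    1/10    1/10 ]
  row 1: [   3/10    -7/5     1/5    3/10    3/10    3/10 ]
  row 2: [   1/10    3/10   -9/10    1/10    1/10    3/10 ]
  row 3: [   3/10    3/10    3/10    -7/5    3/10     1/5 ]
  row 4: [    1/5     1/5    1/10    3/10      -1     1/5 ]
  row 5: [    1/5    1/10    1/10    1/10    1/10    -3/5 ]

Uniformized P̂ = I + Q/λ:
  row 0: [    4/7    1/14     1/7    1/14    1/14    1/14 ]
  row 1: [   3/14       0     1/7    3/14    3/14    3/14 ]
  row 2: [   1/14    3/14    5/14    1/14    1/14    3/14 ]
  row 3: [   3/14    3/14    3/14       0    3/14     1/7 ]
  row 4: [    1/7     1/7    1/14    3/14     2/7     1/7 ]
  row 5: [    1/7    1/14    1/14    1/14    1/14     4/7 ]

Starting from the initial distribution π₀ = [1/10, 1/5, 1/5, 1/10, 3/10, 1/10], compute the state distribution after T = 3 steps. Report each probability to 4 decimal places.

t=0: π = [0.1000, 0.2000, 0.2000, 0.1000, 0.3000, 0.1000]
t=1: π = [0.1929, 0.1214, 0.1643, 0.1357, 0.1786, 0.2071]
t=2: π = [0.2321, 0.1184, 0.1602, 0.1046, 0.1464, 0.2383]
t=3: π = [0.2468, 0.1113, 0.1572, 0.1018, 0.1347, 0.2483]

π = [0.2468, 0.1113, 0.1572, 0.1018, 0.1347, 0.2483]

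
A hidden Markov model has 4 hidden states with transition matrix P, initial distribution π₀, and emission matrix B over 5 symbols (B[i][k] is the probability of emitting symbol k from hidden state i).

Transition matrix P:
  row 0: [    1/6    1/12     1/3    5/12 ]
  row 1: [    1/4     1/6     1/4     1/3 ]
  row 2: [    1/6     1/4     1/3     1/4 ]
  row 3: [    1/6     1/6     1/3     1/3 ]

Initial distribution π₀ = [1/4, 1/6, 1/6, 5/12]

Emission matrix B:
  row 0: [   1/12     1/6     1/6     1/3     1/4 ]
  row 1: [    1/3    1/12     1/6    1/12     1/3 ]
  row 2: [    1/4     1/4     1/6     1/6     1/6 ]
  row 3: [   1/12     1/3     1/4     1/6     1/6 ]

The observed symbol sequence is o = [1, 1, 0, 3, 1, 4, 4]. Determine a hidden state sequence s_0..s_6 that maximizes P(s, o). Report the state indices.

t=0: δ = [4.167e-02, 1.389e-02, 4.167e-02, 1.389e-01]  (obs o_0=1)
t=1: δ = [3.858e-03, 1.929e-03, 1.157e-02, 1.543e-02]  ψ = [3, 3, 3, 3]  (obs o_1=1)
t=2: δ = [2.143e-04, 9.645e-04, 1.286e-03, 4.287e-04]  ψ = [3, 2, 3, 3]  (obs o_2=0)
t=3: δ = [8.038e-05, 2.679e-05, 7.144e-05, 5.358e-05]  ψ = [1, 2, 2, 1]  (obs o_3=3)
t=4: δ = [2.233e-06, 1.488e-06, 6.698e-06, 1.116e-05]  ψ = [0, 2, 0, 0]  (obs o_4=1)
t=5: δ = [4.651e-07, 6.202e-07, 6.202e-07, 6.202e-07]  ψ = [3, 3, 3, 3]  (obs o_5=4)
t=6: δ = [3.876e-08, 5.168e-08, 3.445e-08, 3.445e-08]  ψ = [1, 2, 2, 1]  (obs o_6=4)
backtrack: best end state = 1; path = [3, 2, 1, 0, 3, 2, 1]

path = [3, 2, 1, 0, 3, 2, 1]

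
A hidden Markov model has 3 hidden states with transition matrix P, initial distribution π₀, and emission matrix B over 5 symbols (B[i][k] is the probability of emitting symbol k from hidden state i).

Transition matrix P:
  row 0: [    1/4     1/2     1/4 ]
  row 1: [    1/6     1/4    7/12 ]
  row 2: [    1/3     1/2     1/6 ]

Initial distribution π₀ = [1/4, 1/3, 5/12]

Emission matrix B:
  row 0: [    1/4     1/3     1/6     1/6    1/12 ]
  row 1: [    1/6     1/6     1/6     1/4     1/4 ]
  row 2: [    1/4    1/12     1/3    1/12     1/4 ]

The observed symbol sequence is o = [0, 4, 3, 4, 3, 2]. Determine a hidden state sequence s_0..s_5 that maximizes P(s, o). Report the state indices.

t=0: δ = [6.250e-02, 5.556e-02, 1.042e-01]  (obs o_0=0)
t=1: δ = [2.894e-03, 1.302e-02, 8.102e-03]  ψ = [2, 2, 1]  (obs o_1=4)
t=2: δ = [4.501e-04, 1.013e-03, 6.330e-04]  ψ = [2, 2, 1]  (obs o_2=3)
t=3: δ = [1.758e-05, 7.912e-05, 1.477e-04]  ψ = [2, 2, 1]  (obs o_3=4)
t=4: δ = [8.205e-06, 1.846e-05, 3.846e-06]  ψ = [2, 2, 1]  (obs o_4=3)
t=5: δ = [5.128e-07, 7.692e-07, 3.590e-06]  ψ = [1, 1, 1]  (obs o_5=2)
backtrack: best end state = 2; path = [1, 2, 1, 2, 1, 2]

path = [1, 2, 1, 2, 1, 2]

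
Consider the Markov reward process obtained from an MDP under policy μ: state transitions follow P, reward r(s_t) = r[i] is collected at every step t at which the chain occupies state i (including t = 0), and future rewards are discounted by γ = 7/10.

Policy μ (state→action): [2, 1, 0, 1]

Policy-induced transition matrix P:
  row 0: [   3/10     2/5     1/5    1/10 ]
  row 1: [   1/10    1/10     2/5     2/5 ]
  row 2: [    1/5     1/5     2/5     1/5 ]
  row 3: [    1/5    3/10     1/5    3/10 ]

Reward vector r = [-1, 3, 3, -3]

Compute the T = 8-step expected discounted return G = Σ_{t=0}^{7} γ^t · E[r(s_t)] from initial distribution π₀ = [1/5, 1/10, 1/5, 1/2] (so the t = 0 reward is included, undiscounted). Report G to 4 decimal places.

G = 0.6486

t=0: π = [0.2000, 0.1000, 0.2000, 0.5000], E[r] = -0.8000, γ^t·E[r] = -0.800000, running G = -0.800000
t=1: π = [0.2100, 0.2800, 0.2600, 0.2500], E[r] = 0.6600, γ^t·E[r] = 0.462000, running G = -0.338000
t=2: π = [0.1930, 0.2390, 0.3080, 0.2600], E[r] = 0.6680, γ^t·E[r] = 0.327320, running G = -0.010680
t=3: π = [0.1954, 0.2407, 0.3094, 0.2545], E[r] = 0.6914, γ^t·E[r] = 0.237150, running G = 0.226470
t=4: π = [0.1955, 0.2405, 0.3100, 0.2541], E[r] = 0.6938, γ^t·E[r] = 0.166586, running G = 0.393056
t=5: π = [0.1955, 0.2405, 0.3101, 0.2540], E[r] = 0.6943, γ^t·E[r] = 0.116690, running G = 0.509747
t=6: π = [0.1955, 0.2404, 0.3101, 0.2539], E[r] = 0.6944, γ^t·E[r] = 0.081692, running G = 0.591438
t=7: π = [0.1955, 0.2404, 0.3101, 0.2539], E[r] = 0.6944, γ^t·E[r] = 0.057185, running G = 0.648624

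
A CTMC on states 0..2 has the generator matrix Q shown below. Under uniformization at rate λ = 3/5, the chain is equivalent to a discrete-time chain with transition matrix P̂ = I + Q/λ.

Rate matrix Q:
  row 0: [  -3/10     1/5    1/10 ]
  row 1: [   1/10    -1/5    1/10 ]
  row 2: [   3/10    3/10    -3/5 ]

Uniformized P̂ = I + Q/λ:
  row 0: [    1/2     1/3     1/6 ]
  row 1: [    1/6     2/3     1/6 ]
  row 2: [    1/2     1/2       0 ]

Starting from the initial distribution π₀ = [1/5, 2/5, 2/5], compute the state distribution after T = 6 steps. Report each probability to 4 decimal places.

π = [0.3215, 0.5356, 0.1429]

t=0: π = [0.2000, 0.4000, 0.4000]
t=1: π = [0.3667, 0.5333, 0.1000]
t=2: π = [0.3222, 0.5278, 0.1500]
t=3: π = [0.3241, 0.5343, 0.1417]
t=4: π = [0.3219, 0.5350, 0.1431]
t=5: π = [0.3217, 0.5355, 0.1428]
t=6: π = [0.3215, 0.5356, 0.1429]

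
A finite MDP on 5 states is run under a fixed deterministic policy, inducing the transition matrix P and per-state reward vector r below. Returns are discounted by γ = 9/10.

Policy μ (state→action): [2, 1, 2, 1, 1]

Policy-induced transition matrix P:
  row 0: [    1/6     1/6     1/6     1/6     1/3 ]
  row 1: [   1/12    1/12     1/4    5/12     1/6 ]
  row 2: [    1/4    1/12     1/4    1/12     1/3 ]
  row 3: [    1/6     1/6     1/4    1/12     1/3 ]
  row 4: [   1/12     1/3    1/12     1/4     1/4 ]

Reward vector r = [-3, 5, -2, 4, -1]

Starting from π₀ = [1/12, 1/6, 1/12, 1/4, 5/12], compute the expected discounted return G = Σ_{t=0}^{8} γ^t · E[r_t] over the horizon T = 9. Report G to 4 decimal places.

t=0: π = [0.0833, 0.1667, 0.0833, 0.2500, 0.4167], E[r] = 1.0000, γ^t·E[r] = 1.000000, running G = 1.000000
t=1: π = [0.1250, 0.2153, 0.1736, 0.2153, 0.2708], E[r] = 0.9444, γ^t·E[r] = 0.850000, running G = 1.850000
t=2: π = [0.1406, 0.1794, 0.1944, 0.2106, 0.2749], E[r] = 0.6539, γ^t·E[r] = 0.529688, running G = 2.379688
t=3: π = [0.1450, 0.1813, 0.1925, 0.2007, 0.2805], E[r] = 0.6088, γ^t·E[r] = 0.443813, running G = 2.823500
t=4: π = [0.1442, 0.1823, 0.1912, 0.2026, 0.2797], E[r] = 0.6271, γ^t·E[r] = 0.411444, running G = 3.234944
t=5: π = [0.1441, 0.1822, 0.1914, 0.2027, 0.2796], E[r] = 0.6271, γ^t·E[r] = 0.370310, running G = 3.605254
t=6: π = [0.1441, 0.1821, 0.1914, 0.2027, 0.2797], E[r] = 0.6266, γ^t·E[r] = 0.332999, running G = 3.938252
t=7: π = [0.1441, 0.1822, 0.1914, 0.2027, 0.2797], E[r] = 0.6266, γ^t·E[r] = 0.299709, running G = 4.237962
t=8: π = [0.1441, 0.1822, 0.1914, 0.2027, 0.2797], E[r] = 0.6266, γ^t·E[r] = 0.269745, running G = 4.507706

G = 4.5077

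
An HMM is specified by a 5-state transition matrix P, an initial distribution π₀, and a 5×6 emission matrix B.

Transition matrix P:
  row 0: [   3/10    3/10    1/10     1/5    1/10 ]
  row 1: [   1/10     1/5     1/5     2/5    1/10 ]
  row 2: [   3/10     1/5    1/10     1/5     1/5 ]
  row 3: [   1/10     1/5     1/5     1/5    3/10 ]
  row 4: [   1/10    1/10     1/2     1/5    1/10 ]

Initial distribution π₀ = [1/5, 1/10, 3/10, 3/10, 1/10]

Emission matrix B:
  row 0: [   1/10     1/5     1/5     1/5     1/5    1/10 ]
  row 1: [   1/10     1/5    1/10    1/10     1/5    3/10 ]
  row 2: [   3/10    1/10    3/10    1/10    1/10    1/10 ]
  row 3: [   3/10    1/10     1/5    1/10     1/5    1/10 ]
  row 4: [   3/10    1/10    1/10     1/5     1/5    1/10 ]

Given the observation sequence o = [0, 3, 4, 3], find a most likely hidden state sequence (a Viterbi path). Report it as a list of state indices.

t=0: δ = [2.000e-02, 1.000e-02, 9.000e-02, 9.000e-02, 3.000e-02]  (obs o_0=0)
t=1: δ = [5.400e-03, 1.800e-03, 1.800e-03, 1.800e-03, 5.400e-03]  ψ = [2, 2, 3, 2, 3]  (obs o_1=3)
t=2: δ = [3.240e-04, 3.240e-04, 2.700e-04, 2.160e-04, 1.080e-04]  ψ = [0, 0, 4, 0, 0]  (obs o_2=4)
t=3: δ = [1.944e-05, 9.720e-06, 6.480e-06, 1.296e-05, 1.296e-05]  ψ = [0, 0, 1, 1, 3]  (obs o_3=3)
backtrack: best end state = 0; path = [2, 0, 0, 0]

path = [2, 0, 0, 0]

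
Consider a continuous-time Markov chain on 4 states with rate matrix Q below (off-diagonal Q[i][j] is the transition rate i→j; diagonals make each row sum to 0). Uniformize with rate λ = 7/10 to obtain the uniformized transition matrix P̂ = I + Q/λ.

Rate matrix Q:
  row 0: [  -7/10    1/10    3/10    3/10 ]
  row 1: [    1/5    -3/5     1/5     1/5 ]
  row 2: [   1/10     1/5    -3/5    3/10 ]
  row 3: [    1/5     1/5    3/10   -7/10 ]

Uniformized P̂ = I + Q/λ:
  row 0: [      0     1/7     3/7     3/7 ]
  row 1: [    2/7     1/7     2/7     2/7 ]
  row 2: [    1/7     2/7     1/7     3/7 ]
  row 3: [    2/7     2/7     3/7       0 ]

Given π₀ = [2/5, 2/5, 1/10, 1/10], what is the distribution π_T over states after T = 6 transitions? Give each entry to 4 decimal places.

t=0: π = [0.4000, 0.4000, 0.1000, 0.1000]
t=1: π = [0.1571, 0.1714, 0.3429, 0.3286]
t=2: π = [0.1918, 0.2388, 0.3061, 0.2633]
t=3: π = [0.1872, 0.2242, 0.3070, 0.2816]
t=4: π = [0.1884, 0.2269, 0.3088, 0.2758]
t=5: π = [0.1878, 0.2264, 0.3079, 0.2779]
t=6: π = [0.1881, 0.2265, 0.3083, 0.2771]

π = [0.1881, 0.2265, 0.3083, 0.2771]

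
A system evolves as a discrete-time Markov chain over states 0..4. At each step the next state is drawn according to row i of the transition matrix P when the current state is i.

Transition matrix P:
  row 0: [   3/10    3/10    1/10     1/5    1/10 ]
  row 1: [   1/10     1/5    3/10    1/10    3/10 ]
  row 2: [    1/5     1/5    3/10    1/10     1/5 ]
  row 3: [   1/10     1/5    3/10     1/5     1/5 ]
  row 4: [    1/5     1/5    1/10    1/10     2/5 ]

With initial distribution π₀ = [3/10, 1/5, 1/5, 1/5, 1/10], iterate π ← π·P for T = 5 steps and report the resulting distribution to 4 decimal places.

t=0: π = [0.3000, 0.2000, 0.2000, 0.2000, 0.1000]
t=1: π = [0.1900, 0.2300, 0.2200, 0.1500, 0.2100]
t=2: π = [0.1810, 0.2190, 0.2200, 0.1340, 0.2460]
t=3: π = [0.1828, 0.2181, 0.2146, 0.1315, 0.2530]
t=4: π = [0.1833, 0.2183, 0.2128, 0.1314, 0.2541]
t=5: π = [0.1834, 0.2183, 0.2125, 0.1315, 0.2543]

π = [0.1834, 0.2183, 0.2125, 0.1315, 0.2543]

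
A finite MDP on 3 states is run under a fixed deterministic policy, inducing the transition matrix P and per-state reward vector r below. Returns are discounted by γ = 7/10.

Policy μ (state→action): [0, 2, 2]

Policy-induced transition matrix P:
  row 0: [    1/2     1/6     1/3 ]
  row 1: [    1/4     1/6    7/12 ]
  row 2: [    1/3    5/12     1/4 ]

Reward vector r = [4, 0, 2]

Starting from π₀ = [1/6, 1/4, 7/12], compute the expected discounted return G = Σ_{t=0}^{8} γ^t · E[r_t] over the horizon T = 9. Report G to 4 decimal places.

t=0: π = [0.1667, 0.2500, 0.5833], E[r] = 1.8333, γ^t·E[r] = 1.833333, running G = 1.833333
t=1: π = [0.3403, 0.3125, 0.3472], E[r] = 2.0556, γ^t·E[r] = 1.438889, running G = 3.272222
t=2: π = [0.3640, 0.2535, 0.3825], E[r] = 2.2211, γ^t·E[r] = 1.088322, running G = 4.360544
t=3: π = [0.3729, 0.2623, 0.3648], E[r] = 2.2212, γ^t·E[r] = 0.761858, running G = 5.122402
t=4: π = [0.3736, 0.2579, 0.3685], E[r] = 2.2315, γ^t·E[r] = 0.535783, running G = 5.658185
t=5: π = [0.3741, 0.2588, 0.3671], E[r] = 2.2306, γ^t·E[r] = 0.374904, running G = 6.033089
t=6: π = [0.3741, 0.2584, 0.3674], E[r] = 2.2314, γ^t·E[r] = 0.262517, running G = 6.295606
t=7: π = [0.3741, 0.2585, 0.3673], E[r] = 2.2312, γ^t·E[r] = 0.183753, running G = 6.479359
t=8: π = [0.3741, 0.2585, 0.3674], E[r] = 2.2313, γ^t·E[r] = 0.128630, running G = 6.607989

G = 6.6080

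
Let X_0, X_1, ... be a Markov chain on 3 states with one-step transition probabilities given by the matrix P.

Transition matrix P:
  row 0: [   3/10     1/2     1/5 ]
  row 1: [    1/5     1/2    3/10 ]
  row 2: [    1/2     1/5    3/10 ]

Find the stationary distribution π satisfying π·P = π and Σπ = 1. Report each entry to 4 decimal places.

π = [0.3118, 0.4194, 0.2688]

Balance equations π_j = Σ_i π_i·P[i][j]:
  π_0 = 3/10·π_0 + 1/5·π_1 + 1/2·π_2
  π_1 = 1/2·π_0 + 1/2·π_1 + 1/5·π_2
  normalize: π_0 + π_1 + π_2 = 1
Solving the linear system gives exactly π = [29/93, 13/31, 25/93].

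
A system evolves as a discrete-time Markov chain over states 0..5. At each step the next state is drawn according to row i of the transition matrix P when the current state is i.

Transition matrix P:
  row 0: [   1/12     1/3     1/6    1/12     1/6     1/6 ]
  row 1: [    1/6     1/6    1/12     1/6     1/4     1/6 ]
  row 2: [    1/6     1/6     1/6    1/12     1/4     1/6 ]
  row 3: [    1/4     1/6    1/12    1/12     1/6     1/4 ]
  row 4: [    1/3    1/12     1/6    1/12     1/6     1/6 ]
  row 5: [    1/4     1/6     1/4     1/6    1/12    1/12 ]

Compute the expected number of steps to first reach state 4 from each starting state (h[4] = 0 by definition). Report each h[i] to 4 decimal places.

First-step conditioning: h[4] = 0; for i ≠ 4, h[i] = 1 + Σ_k P[i][k]·h[k].
  h[0] = 1 + 1/12·h[0] + 1/3·h[1] + 1/6·h[2] + 1/12·h[3] + 1/6·h[5]
  h[1] = 1 + 1/6·h[0] + 1/6·h[1] + 1/12·h[2] + 1/6·h[3] + 1/6·h[5]
  h[2] = 1 + 1/6·h[0] + 1/6·h[1] + 1/6·h[2] + 1/12·h[3] + 1/6·h[5]
  h[3] = 1 + 1/4·h[0] + 1/6·h[1] + 1/12·h[2] + 1/12·h[3] + 1/4·h[5]
  h[5] = 1 + 1/4·h[0] + 1/6·h[1] + 1/4·h[2] + 1/6·h[3] + 1/12·h[5]
Solving the 5×5 linear system over states ≠ 4 gives exactly h = [52084/9607, 48722/9607, 48304/9607, 53320/9607, 0, 56412/9607] (h[4] = 0 is the target).

h = [5.4215, 5.0715, 5.0280, 5.5501, 0.0000, 5.8720]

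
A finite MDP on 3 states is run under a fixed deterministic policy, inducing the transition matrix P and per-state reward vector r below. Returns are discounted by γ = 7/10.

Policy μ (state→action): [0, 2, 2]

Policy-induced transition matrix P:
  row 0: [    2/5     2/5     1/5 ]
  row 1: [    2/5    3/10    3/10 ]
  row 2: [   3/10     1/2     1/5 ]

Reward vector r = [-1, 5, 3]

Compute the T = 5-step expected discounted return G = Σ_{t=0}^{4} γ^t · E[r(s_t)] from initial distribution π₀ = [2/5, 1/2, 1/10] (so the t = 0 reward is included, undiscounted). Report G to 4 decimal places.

G = 6.3489

t=0: π = [0.4000, 0.5000, 0.1000], E[r] = 2.4000, γ^t·E[r] = 2.400000, running G = 2.400000
t=1: π = [0.3900, 0.3600, 0.2500], E[r] = 2.1600, γ^t·E[r] = 1.512000, running G = 3.912000
t=2: π = [0.3750, 0.3890, 0.2360], E[r] = 2.2780, γ^t·E[r] = 1.116220, running G = 5.028220
t=3: π = [0.3764, 0.3847, 0.2389], E[r] = 2.2638, γ^t·E[r] = 0.776483, running G = 5.804703
t=4: π = [0.3761, 0.3854, 0.2385], E[r] = 2.2664, γ^t·E[r] = 0.544163, running G = 6.348866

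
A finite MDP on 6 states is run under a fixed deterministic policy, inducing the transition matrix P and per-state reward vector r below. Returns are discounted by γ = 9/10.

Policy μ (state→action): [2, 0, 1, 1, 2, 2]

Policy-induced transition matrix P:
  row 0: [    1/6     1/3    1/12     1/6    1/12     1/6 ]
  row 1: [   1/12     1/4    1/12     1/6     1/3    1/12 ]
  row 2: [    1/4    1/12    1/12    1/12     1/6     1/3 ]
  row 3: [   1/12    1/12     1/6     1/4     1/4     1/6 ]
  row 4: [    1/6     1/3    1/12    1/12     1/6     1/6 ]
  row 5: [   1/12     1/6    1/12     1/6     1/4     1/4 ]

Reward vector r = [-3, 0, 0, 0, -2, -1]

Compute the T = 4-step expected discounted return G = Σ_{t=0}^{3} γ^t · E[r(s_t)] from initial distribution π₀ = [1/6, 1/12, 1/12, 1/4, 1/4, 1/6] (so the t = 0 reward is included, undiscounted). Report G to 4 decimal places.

t=0: π = [0.1667, 0.0833, 0.0833, 0.2500, 0.2500, 0.1667], E[r] = -1.1667, γ^t·E[r] = -1.166667, running G = -1.166667
t=1: π = [0.1319, 0.2153, 0.1042, 0.1597, 0.2014, 0.1875], E[r] = -0.9861, γ^t·E[r] = -0.887500, running G = -2.054167
t=2: π = [0.1285, 0.2182, 0.0966, 0.1545, 0.2205, 0.1817], E[r] = -1.0081, γ^t·E[r] = -0.816563, running G = -2.870729
t=3: π = [0.1285, 0.2221, 0.0962, 0.1531, 0.2203, 0.1797], E[r] = -1.0060, γ^t·E[r] = -0.733359, running G = -3.604089

G = -3.6041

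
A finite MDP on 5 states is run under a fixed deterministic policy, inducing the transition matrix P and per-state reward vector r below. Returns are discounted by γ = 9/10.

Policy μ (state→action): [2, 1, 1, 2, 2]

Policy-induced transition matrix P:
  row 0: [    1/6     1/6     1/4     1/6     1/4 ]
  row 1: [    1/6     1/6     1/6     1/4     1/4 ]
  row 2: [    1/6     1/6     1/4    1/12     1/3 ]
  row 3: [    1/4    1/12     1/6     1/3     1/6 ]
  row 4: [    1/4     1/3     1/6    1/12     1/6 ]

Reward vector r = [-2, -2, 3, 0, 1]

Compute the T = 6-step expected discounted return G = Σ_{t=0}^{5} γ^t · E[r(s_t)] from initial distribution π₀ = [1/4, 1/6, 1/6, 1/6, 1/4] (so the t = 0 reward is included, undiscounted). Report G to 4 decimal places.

t=0: π = [0.2500, 0.1667, 0.1667, 0.1667, 0.2500], E[r] = -0.0833, γ^t·E[r] = -0.083333, running G = -0.083333
t=1: π = [0.2014, 0.1944, 0.2014, 0.1736, 0.2292], E[r] = 0.0417, γ^t·E[r] = 0.037500, running G = -0.045833
t=2: π = [0.2002, 0.1904, 0.2002, 0.1759, 0.2332], E[r] = 0.0527, γ^t·E[r] = 0.042656, running G = -0.003177
t=3: π = [0.2008, 0.1909, 0.2000, 0.1757, 0.2326], E[r] = 0.0494, γ^t·E[r] = 0.036035, running G = 0.032858
t=4: π = [0.2007, 0.1908, 0.2001, 0.1758, 0.2326], E[r] = 0.0499, γ^t·E[r] = 0.032727, running G = 0.065585
t=5: π = [0.2007, 0.1908, 0.2001, 0.1758, 0.2326], E[r] = 0.0498, γ^t·E[r] = 0.029428, running G = 0.095013

G = 0.0950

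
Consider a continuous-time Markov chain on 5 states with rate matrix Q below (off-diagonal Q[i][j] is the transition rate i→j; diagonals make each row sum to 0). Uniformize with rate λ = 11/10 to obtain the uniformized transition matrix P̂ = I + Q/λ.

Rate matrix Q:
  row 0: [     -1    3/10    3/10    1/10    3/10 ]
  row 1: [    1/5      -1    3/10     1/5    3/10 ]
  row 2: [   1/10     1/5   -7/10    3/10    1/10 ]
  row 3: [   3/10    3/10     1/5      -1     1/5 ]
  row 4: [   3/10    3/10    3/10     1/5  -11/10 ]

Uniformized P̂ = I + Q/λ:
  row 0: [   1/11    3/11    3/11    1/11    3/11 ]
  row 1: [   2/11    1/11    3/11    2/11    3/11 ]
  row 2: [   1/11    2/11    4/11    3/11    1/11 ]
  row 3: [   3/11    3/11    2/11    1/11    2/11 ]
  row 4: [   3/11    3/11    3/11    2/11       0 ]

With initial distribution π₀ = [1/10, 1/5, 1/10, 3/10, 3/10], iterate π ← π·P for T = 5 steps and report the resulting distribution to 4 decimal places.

t=0: π = [0.1000, 0.2000, 0.1000, 0.3000, 0.3000]
t=1: π = [0.2182, 0.2273, 0.2545, 0.1545, 0.1455]
t=2: π = [0.1661, 0.2083, 0.2818, 0.1711, 0.1727]
t=3: π = [0.1724, 0.2092, 0.2828, 0.1768, 0.1588]
t=4: π = [0.1710, 0.2090, 0.2824, 0.1758, 0.1619]
t=5: π = [0.1713, 0.2091, 0.2824, 0.1760, 0.1612]

π = [0.1713, 0.2091, 0.2824, 0.1760, 0.1612]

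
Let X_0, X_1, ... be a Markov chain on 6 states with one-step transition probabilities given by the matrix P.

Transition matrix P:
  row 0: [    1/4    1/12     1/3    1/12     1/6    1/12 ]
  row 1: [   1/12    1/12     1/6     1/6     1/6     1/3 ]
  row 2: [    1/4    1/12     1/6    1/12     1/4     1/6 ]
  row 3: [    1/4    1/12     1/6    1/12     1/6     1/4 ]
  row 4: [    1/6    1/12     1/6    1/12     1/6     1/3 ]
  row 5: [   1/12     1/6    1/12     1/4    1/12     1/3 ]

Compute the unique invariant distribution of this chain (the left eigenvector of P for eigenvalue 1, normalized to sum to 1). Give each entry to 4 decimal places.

π = [0.1779, 0.1040, 0.1756, 0.1334, 0.1606, 0.2485]

Balance equations π_j = Σ_i π_i·P[i][j]:
  π_0 = 1/4·π_0 + 1/12·π_1 + 1/4·π_2 + 1/4·π_3 + 1/6·π_4 + 1/12·π_5
  π_1 = 1/12·π_0 + 1/12·π_1 + 1/12·π_2 + 1/12·π_3 + 1/12·π_4 + 1/6·π_5
  π_2 = 1/3·π_0 + 1/6·π_1 + 1/6·π_2 + 1/6·π_3 + 1/6·π_4 + 1/12·π_5
  π_3 = 1/12·π_0 + 1/6·π_1 + 1/12·π_2 + 1/12·π_3 + 1/12·π_4 + 1/4·π_5
  π_4 = 1/6·π_0 + 1/6·π_1 + 1/4·π_2 + 1/6·π_3 + 1/6·π_4 + 1/12·π_5
  normalize: π_0 + π_1 + π_2 + π_3 + π_4 + π_5 = 1
Solving the linear system gives exactly π = [2997/16850, 2279/21905, 19233/109525, 1169/8762, 1353/8425, 5443/21905].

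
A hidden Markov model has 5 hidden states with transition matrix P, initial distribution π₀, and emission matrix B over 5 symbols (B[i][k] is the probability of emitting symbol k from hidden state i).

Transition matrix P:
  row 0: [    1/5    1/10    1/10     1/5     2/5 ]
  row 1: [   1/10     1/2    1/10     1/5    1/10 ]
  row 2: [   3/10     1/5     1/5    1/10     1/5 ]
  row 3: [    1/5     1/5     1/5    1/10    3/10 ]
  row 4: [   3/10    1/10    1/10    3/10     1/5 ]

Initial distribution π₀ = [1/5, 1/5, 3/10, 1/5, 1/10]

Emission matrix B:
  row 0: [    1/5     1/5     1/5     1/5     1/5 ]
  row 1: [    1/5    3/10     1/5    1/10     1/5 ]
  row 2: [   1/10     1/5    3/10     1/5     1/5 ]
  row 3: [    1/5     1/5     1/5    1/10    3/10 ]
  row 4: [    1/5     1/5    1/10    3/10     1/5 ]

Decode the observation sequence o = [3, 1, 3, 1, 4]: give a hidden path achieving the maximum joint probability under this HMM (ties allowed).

path = [2, 1, 1, 1, 1]

t=0: δ = [4.000e-02, 2.000e-02, 6.000e-02, 2.000e-02, 3.000e-02]  (obs o_0=3)
t=1: δ = [3.600e-03, 3.600e-03, 2.400e-03, 1.800e-03, 3.200e-03]  ψ = [2, 2, 2, 4, 0]  (obs o_1=1)
t=2: δ = [1.920e-04, 1.800e-04, 9.600e-05, 9.600e-05, 4.320e-04]  ψ = [4, 1, 2, 4, 0]  (obs o_2=3)
t=3: δ = [2.592e-05, 2.700e-05, 8.640e-06, 2.592e-05, 1.728e-05]  ψ = [4, 1, 4, 4, 4]  (obs o_3=1)
t=4: δ = [1.037e-06, 2.700e-06, 1.037e-06, 1.620e-06, 2.074e-06]  ψ = [0, 1, 3, 1, 0]  (obs o_4=4)
backtrack: best end state = 1; path = [2, 1, 1, 1, 1]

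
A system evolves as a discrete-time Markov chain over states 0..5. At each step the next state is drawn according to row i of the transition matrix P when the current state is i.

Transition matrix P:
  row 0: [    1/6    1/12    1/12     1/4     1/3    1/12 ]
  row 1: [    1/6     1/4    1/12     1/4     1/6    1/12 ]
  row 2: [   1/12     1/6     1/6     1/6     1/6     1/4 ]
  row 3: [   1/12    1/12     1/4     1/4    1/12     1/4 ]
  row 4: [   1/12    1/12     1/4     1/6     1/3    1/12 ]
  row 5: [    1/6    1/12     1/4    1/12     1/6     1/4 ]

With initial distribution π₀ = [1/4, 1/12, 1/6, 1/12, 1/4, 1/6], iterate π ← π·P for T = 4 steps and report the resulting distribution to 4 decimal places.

t=0: π = [0.2500, 0.0833, 0.1667, 0.0833, 0.2500, 0.1667]
t=1: π = [0.1250, 0.1111, 0.1806, 0.1875, 0.2431, 0.1528]
t=2: π = [0.1157, 0.1169, 0.1956, 0.1892, 0.2124, 0.1701]
t=3: π = [0.1169, 0.1191, 0.1949, 0.1876, 0.2056, 0.1758]
t=4: π = [0.1177, 0.1194, 0.1944, 0.1873, 0.2048, 0.1764]

π = [0.1177, 0.1194, 0.1944, 0.1873, 0.2048, 0.1764]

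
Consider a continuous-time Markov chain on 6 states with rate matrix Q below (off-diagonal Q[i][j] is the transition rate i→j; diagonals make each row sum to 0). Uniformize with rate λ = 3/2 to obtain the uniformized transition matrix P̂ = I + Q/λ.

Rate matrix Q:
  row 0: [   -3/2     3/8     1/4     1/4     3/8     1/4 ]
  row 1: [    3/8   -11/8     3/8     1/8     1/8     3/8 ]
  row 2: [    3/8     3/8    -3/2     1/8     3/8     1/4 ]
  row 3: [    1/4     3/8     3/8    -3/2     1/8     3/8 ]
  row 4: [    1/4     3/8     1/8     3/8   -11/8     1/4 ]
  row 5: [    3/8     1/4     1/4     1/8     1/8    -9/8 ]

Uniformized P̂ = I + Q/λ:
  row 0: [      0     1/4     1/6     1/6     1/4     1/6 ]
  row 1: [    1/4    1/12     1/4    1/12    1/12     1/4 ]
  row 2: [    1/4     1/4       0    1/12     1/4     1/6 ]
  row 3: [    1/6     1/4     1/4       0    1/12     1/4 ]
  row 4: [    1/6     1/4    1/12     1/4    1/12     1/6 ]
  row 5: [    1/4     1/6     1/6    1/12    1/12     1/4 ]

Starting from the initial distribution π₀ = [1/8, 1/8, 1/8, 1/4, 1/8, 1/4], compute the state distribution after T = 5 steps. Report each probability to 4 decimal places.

π = [0.1832, 0.1993, 0.1551, 0.1125, 0.1398, 0.2102]

t=0: π = [0.1250, 0.1250, 0.1250, 0.2500, 0.1250, 0.2500]
t=1: π = [0.1875, 0.2083, 0.1667, 0.0938, 0.1250, 0.2188]
t=2: π = [0.1849, 0.1970, 0.1536, 0.1120, 0.1424, 0.2101]
t=3: π = [0.1826, 0.1997, 0.1549, 0.1131, 0.1398, 0.2099]
t=4: π = [0.1833, 0.1992, 0.1553, 0.1124, 0.1396, 0.2102]
t=5: π = [0.1832, 0.1993, 0.1551, 0.1125, 0.1398, 0.2102]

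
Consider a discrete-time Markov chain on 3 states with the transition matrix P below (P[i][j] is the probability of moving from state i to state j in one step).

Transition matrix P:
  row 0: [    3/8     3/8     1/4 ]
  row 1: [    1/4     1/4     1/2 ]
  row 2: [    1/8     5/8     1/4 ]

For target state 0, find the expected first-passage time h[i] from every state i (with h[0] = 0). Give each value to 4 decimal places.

First-step conditioning: h[0] = 0; for i ≠ 0, h[i] = 1 + Σ_k P[i][k]·h[k].
  h[1] = 1 + 1/4·h[1] + 1/2·h[2]
  h[2] = 1 + 5/8·h[1] + 1/4·h[2]
Solving the 2×2 linear system over states ≠ 0 gives exactly h = [0, 5, 11/2] (h[0] = 0 is the target).

h = [0.0000, 5.0000, 5.5000]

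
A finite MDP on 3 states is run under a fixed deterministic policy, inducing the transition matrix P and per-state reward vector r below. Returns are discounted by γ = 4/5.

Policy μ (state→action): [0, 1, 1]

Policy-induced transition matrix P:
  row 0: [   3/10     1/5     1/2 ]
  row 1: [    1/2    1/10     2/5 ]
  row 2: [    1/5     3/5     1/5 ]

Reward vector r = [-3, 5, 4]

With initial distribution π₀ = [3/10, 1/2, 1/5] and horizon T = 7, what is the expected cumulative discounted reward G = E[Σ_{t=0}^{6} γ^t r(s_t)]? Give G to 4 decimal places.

G = 8.1029

t=0: π = [0.3000, 0.5000, 0.2000], E[r] = 2.4000, γ^t·E[r] = 2.400000, running G = 2.400000
t=1: π = [0.3800, 0.2300, 0.3900], E[r] = 1.5700, γ^t·E[r] = 1.256000, running G = 3.656000
t=2: π = [0.3070, 0.3330, 0.3600], E[r] = 2.1840, γ^t·E[r] = 1.397760, running G = 5.053760
t=3: π = [0.3306, 0.3107, 0.3587], E[r] = 1.9965, γ^t·E[r] = 1.022208, running G = 6.075968
t=4: π = [0.3263, 0.3124, 0.3613], E[r] = 2.0285, γ^t·E[r] = 0.830882, running G = 6.906850
t=5: π = [0.3264, 0.3133, 0.3604], E[r] = 2.0288, γ^t·E[r] = 0.664809, running G = 7.571659
t=6: π = [0.3266, 0.3128, 0.3606], E[r] = 2.0265, γ^t·E[r] = 0.531227, running G = 8.102886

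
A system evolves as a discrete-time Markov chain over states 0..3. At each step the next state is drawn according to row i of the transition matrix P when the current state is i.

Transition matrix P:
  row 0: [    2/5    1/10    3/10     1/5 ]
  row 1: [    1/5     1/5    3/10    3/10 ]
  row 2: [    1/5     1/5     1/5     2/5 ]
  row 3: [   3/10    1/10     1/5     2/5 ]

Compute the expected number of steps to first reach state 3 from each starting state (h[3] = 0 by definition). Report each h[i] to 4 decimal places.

h = [3.7218, 3.3083, 3.0075, 0.0000]

First-step conditioning: h[3] = 0; for i ≠ 3, h[i] = 1 + Σ_k P[i][k]·h[k].
  h[0] = 1 + 2/5·h[0] + 1/10·h[1] + 3/10·h[2]
  h[1] = 1 + 1/5·h[0] + 1/5·h[1] + 3/10·h[2]
  h[2] = 1 + 1/5·h[0] + 1/5·h[1] + 1/5·h[2]
Solving the 3×3 linear system over states ≠ 3 gives exactly h = [495/133, 440/133, 400/133, 0] (h[3] = 0 is the target).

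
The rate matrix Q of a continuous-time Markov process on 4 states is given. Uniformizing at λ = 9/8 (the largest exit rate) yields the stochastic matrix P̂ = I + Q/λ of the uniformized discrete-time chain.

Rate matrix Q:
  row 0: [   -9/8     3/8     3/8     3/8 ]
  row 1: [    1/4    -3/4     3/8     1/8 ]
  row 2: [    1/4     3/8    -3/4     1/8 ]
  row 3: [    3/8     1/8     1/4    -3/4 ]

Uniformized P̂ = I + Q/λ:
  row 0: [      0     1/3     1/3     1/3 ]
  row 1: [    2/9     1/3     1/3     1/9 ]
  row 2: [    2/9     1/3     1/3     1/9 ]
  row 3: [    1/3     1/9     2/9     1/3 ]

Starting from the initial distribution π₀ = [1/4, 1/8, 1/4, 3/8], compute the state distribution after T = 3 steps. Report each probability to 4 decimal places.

π = [0.2006, 0.2860, 0.3097, 0.2037]

t=0: π = [0.2500, 0.1250, 0.2500, 0.3750]
t=1: π = [0.2083, 0.2500, 0.2917, 0.2500]
t=2: π = [0.2037, 0.2778, 0.3056, 0.2130]
t=3: π = [0.2006, 0.2860, 0.3097, 0.2037]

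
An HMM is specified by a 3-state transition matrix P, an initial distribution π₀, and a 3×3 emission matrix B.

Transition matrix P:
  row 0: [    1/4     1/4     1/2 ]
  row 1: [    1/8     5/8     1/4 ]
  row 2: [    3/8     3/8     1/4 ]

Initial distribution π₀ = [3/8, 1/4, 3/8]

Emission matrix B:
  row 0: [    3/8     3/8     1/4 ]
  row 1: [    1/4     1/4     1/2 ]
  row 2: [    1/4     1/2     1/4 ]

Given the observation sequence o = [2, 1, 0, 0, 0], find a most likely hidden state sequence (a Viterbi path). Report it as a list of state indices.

path = [1, 1, 1, 1, 1]

t=0: δ = [9.375e-02, 1.250e-01, 9.375e-02]  (obs o_0=2)
t=1: δ = [1.318e-02, 1.953e-02, 2.344e-02]  ψ = [2, 1, 0]  (obs o_1=1)
t=2: δ = [3.296e-03, 3.052e-03, 1.648e-03]  ψ = [2, 1, 0]  (obs o_2=0)
t=3: δ = [3.090e-04, 4.768e-04, 4.120e-04]  ψ = [0, 1, 0]  (obs o_3=0)
t=4: δ = [5.794e-05, 7.451e-05, 3.862e-05]  ψ = [2, 1, 0]  (obs o_4=0)
backtrack: best end state = 1; path = [1, 1, 1, 1, 1]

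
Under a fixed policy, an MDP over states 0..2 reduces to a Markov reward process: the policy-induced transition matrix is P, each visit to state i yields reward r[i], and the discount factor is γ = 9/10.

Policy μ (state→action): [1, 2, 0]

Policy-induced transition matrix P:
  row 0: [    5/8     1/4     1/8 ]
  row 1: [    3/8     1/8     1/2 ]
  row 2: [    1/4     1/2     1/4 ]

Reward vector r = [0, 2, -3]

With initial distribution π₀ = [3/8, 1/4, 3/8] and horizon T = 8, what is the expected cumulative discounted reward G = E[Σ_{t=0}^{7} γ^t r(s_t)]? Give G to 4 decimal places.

t=0: π = [0.3750, 0.2500, 0.3750], E[r] = -0.6250, γ^t·E[r] = -0.625000, running G = -0.625000
t=1: π = [0.4219, 0.3125, 0.2656], E[r] = -0.1719, γ^t·E[r] = -0.154688, running G = -0.779688
t=2: π = [0.4473, 0.2773, 0.2754], E[r] = -0.2715, γ^t·E[r] = -0.219902, running G = -0.999590
t=3: π = [0.4524, 0.2842, 0.2634], E[r] = -0.2219, γ^t·E[r] = -0.161782, running G = -1.161372
t=4: π = [0.4552, 0.2803, 0.2645], E[r] = -0.2328, γ^t·E[r] = -0.152752, running G = -1.314125
t=5: π = [0.4557, 0.2811, 0.2632], E[r] = -0.2274, γ^t·E[r] = -0.134276, running G = -1.448401
t=6: π = [0.4560, 0.2807, 0.2633], E[r] = -0.2286, γ^t·E[r] = -0.121482, running G = -1.569883
t=7: π = [0.4561, 0.2807, 0.2632], E[r] = -0.2280, γ^t·E[r] = -0.109050, running G = -1.678933

G = -1.6789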